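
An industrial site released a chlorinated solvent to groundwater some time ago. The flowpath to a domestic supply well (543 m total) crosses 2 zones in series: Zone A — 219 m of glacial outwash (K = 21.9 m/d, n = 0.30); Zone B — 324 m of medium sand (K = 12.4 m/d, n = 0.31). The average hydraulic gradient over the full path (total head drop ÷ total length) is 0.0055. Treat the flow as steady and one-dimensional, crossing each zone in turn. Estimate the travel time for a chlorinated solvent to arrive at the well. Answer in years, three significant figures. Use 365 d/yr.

5.51 years

Continuity: the same q passes through each zone, so ΔH = q·Σ(L_j/K_j) — the zones act as resistances in series.
Σ(L/K) = 219/21.9 + 324/12.4 = 10.00 + 26.13 = 36.13 d
K_eq = L_total / Σ(L/K) = 543 / 36.13 = 15.03 m/d
q = K_eq · i = 15.03 × 0.0055 = 0.08266 m/d (same in every zone)
Zone A: v = q/n = 0.08266/0.30 = 0.2755 m/d → t_A = 219/0.2755 = 794.8 d
Zone B: v = q/n = 0.08266/0.31 = 0.2667 m/d → t_B = 324/0.2667 = 1215 d
Total t = 794.8 + 1215 = 2010 d
   = 2010 / 365 = 5.51 yr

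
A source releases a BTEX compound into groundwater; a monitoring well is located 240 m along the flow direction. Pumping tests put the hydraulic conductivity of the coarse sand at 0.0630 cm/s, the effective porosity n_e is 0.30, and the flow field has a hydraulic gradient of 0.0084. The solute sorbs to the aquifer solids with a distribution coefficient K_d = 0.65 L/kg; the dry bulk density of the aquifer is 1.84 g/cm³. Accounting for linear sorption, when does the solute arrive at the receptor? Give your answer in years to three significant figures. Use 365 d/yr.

2.15 years

K = 0.0630 cm/s × 864 = 54.43 m/d
Specific discharge q = 54.43 × 0.0084 = 0.4572 m/d
v_s = q/n_e = 0.4572/0.30 = 1.524 m/d
Retardation R = 1 + ρ_b·K_d/n = 1 + 1.84×0.65/0.30 = 4.987
Contaminant velocity v_c = v/R = 1.524/4.987 = 0.3056 m/d
t = L/v_c = 240/0.3056 = 785.3 d
   = 785.3/365 = 2.15 yr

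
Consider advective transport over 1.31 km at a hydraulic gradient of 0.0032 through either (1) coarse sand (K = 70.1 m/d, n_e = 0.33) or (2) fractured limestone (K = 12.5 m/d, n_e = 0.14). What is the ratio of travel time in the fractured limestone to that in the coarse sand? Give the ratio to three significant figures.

2.38

Unit 1 (coarse sand): v = 70.1×0.0032/0.33 = 0.6798 m/d, t = 1310/0.6798 = 1927 d
Unit 2 (fractured limestone): v = 12.5×0.0032/0.14 = 0.2857 m/d, t = 1310/0.2857 = 4585 d
t(fractured limestone) / t(coarse sand) = 4585/1927 = 2.38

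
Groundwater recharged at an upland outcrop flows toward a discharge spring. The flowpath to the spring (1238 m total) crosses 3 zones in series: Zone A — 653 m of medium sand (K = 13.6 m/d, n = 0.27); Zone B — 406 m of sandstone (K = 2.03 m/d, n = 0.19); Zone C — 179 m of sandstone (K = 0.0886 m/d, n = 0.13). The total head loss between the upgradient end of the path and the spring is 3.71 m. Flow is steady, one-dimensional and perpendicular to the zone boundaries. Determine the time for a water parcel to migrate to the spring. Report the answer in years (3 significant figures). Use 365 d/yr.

Continuity: the same q passes through each zone, so ΔH = q·Σ(L_j/K_j) — the zones act as resistances in series.
Σ(L/K) = 653/13.6 + 406/2.03 + 179/0.0886 = 48.01 + 200.0 + 2020 = 2268 d
q = ΔH / Σ(L/K) = 3.71 / 2268 = 0.001636 m/d (same in every zone)
Zone A: v = q/n = 0.001636/0.27 = 0.006058 m/d → t_A = 653/0.006058 = 107800 d
Zone B: v = q/n = 0.001636/0.19 = 0.008608 m/d → t_B = 406/0.008608 = 47160 d
Zone C: v = q/n = 0.001636/0.13 = 0.01258 m/d → t_C = 179/0.01258 = 14230 d
Total t = 107800 + 47160 + 14230 = 169200 d
   = 169200 / 365 = 464 yr

464 years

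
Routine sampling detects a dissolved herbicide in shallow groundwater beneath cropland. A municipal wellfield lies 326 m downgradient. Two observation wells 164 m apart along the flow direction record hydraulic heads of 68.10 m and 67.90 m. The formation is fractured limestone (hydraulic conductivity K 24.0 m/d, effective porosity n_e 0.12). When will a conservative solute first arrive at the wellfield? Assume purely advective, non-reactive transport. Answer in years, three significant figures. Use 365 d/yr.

3.66 years

Hydraulic gradient i = (68.10 − 67.90) / 164 = 0.20 / 164 = 0.001220
Darcy flux q = K·i = 24.0 × 0.001220 = 0.02927 m/d
Average linear velocity = 0.02927 / 0.12 = 0.2439 m/d
t = L / v = 326 / 0.2439 = 1337 d
   = 1337 / 365 = 3.66 yr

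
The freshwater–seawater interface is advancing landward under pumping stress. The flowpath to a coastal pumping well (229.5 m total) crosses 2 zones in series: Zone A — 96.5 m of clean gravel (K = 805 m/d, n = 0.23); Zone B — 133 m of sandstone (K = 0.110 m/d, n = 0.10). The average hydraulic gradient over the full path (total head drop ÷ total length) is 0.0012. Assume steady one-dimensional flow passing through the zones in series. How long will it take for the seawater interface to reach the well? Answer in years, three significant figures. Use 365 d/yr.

427 years

For zones in series the flux q is common to all zones; the equivalent conductivity is the harmonic (thickness-weighted) mean, K_eq = L_total / Σ(L_j/K_j).
Σ(L/K) = 96.5/805 + 133/0.110 = 0.1199 + 1209 = 1209 d
K_eq = L_total / Σ(L/K) = 229.5 / 1209 = 0.1898 m/d
q = K_eq · i = 0.1898 × 0.0012 = 2.278e-4 m/d (same in every zone)
Zone A: v = q/n = 2.278e-4/0.23 = 9.902e-4 m/d → t_A = 96.5/9.902e-4 = 97450 d
Zone B: v = q/n = 2.278e-4/0.10 = 0.002278 m/d → t_B = 133/0.002278 = 58400 d
Total t = 97450 + 58400 = 155800 d
   = 155800 / 365 = 427 yr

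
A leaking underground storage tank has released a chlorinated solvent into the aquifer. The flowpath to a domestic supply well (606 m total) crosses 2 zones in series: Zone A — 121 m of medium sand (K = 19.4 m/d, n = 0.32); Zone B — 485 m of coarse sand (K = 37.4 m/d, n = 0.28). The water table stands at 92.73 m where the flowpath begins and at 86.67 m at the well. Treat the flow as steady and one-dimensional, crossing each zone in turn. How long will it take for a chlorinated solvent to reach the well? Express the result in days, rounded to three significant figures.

Total head drop ΔH = 92.73 − 86.67 = 6.06 m
Continuity: the same q passes through each zone, so ΔH = q·Σ(L_j/K_j) — the zones act as resistances in series.
Σ(L/K) = 121/19.4 + 485/37.4 = 6.237 + 12.97 = 19.21 d
q = ΔH / Σ(L/K) = 6.06 / 19.21 = 0.3155 m/d (same in every zone)
Zone A: v = q/n = 0.3155/0.32 = 0.9861 m/d → t_A = 121/0.9861 = 122.7 d
Zone B: v = q/n = 0.3155/0.28 = 1.127 m/d → t_B = 485/1.127 = 430.4 d
Total t = 122.7 + 430.4 = 553.1 d

553 days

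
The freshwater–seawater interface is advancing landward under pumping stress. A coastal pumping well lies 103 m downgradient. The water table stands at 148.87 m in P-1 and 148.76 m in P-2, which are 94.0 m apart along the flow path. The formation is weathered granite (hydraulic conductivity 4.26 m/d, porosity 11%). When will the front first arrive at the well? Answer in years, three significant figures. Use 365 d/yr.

Hydraulic gradient i = (148.87 − 148.76) / 94.0 = 0.11 / 94.0 = 0.001170
Specific discharge q = 4.26 × 0.001170 = 0.004985 m/d
Seepage velocity v = q / n = 0.004985 / 0.11 = 0.04532 m/d
t = L / v = 103 / 0.04532 = 2273 d
   = 2273 / 365 = 6.23 yr

6.23 years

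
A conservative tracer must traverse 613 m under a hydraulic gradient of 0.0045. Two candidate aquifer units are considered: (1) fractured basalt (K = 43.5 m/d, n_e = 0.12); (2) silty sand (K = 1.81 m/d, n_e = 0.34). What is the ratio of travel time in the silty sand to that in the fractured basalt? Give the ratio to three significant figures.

68.1

Unit 1 (fractured basalt): v = 43.5×0.0045/0.12 = 1.631 m/d, t = 613/1.631 = 375.8 d
Unit 2 (silty sand): v = 1.81×0.0045/0.34 = 0.02396 m/d, t = 613/0.02396 = 25590 d
t(silty sand) / t(fractured basalt) = 25590/375.8 = 68.1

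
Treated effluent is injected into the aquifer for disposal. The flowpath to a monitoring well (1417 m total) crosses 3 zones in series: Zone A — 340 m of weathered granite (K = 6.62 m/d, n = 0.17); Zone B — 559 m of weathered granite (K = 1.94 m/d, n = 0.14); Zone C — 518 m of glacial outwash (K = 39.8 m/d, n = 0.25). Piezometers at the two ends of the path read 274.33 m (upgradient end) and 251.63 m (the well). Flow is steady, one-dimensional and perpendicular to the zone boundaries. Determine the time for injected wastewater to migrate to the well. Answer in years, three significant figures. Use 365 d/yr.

Total head drop ΔH = 274.33 − 251.63 = 22.70 m
Continuity: the same q passes through each zone, so ΔH = q·Σ(L_j/K_j) — the zones act as resistances in series.
Σ(L/K) = 340/6.62 + 559/1.94 + 518/39.8 = 51.36 + 288.1 + 13.02 = 352.5 d
q = ΔH / Σ(L/K) = 22.70 / 352.5 = 0.06439 m/d (same in every zone)
Zone A: v = q/n = 0.06439/0.17 = 0.3788 m/d → t_A = 340/0.3788 = 897.6 d
Zone B: v = q/n = 0.06439/0.14 = 0.4600 m/d → t_B = 559/0.4600 = 1215 d
Zone C: v = q/n = 0.06439/0.25 = 0.2576 m/d → t_C = 518/0.2576 = 2011 d
Total t = 897.6 + 1215 + 2011 = 4124 d
   = 4124 / 365 = 11.3 yr

11.3 years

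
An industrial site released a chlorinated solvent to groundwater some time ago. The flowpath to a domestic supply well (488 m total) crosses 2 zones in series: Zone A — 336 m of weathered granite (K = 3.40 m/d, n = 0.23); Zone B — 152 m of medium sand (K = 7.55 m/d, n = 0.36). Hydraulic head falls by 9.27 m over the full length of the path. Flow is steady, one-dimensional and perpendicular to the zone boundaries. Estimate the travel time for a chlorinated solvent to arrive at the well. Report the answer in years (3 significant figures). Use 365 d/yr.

Continuity: the same q passes through each zone, so ΔH = q·Σ(L_j/K_j) — the zones act as resistances in series.
Σ(L/K) = 336/3.40 + 152/7.55 = 98.82 + 20.13 = 119.0 d
q = ΔH / Σ(L/K) = 9.27 / 119.0 = 0.07793 m/d (same in every zone)
Zone A: v = q/n = 0.07793/0.23 = 0.3388 m/d → t_A = 336/0.3388 = 991.7 d
Zone B: v = q/n = 0.07793/0.36 = 0.2165 m/d → t_B = 152/0.2165 = 702.2 d
Total t = 991.7 + 702.2 = 1694 d
   = 1694 / 365 = 4.64 yr

4.64 years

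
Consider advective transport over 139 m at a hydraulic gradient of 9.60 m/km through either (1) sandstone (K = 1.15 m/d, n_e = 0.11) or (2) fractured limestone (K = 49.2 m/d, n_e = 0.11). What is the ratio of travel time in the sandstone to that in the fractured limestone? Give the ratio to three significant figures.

42.8

Unit 1 (sandstone): v = 1.15×0.0096/0.11 = 0.1004 m/d, t = 139/0.1004 = 1385 d
Unit 2 (fractured limestone): v = 49.2×0.0096/0.11 = 4.294 m/d, t = 139/4.294 = 32.37 d
t(sandstone) / t(fractured limestone) = 1385/32.37 = 42.8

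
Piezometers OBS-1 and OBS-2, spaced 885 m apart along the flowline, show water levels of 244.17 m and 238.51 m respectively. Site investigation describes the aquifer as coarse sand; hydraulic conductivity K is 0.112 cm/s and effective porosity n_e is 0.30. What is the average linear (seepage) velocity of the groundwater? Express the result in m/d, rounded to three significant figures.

2.06 m/d

Hydraulic gradient i = (244.17 − 238.51) / 885 = 5.66 / 885 = 0.006395
K = 0.112 cm/s × 864 = 96.77 m/d
Darcy flux q = K·i = 96.77 × 0.006395 = 0.6189 m/d
v = Ki/n = 96.77·0.006395/0.30 = 2.063 m/d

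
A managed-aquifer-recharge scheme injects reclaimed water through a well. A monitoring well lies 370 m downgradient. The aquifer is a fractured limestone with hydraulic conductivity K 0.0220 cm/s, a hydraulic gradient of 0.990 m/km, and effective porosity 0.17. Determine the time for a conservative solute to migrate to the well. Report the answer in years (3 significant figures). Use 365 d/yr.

K = 0.0220 cm/s × 864 = 19.01 m/d
Darcy flux q = K·i = 19.01 × 9.9e-4 = 0.01882 m/d
Seepage velocity v = q / n = 0.01882 / 0.17 = 0.1107 m/d
t = L / v = 370 / 0.1107 = 3343 d
   = 3343 / 365 = 9.16 yr

9.16 years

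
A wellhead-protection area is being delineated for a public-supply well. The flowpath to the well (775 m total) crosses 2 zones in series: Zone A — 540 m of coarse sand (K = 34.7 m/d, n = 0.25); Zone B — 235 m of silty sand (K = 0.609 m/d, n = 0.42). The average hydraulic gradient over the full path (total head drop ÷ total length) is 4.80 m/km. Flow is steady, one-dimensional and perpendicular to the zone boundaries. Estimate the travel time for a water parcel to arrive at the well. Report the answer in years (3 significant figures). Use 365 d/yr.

Continuity: the same q passes through each zone, so ΔH = q·Σ(L_j/K_j) — the zones act as resistances in series.
Σ(L/K) = 540/34.7 + 235/0.609 = 15.56 + 385.9 = 401.4 d
K_eq = L_total / Σ(L/K) = 775 / 401.4 = 1.931 m/d
q = K_eq · i = 1.931 × 0.0048 = 0.009267 m/d (same in every zone)
Zone A: v = q/n = 0.009267/0.25 = 0.03707 m/d → t_A = 540/0.03707 = 14570 d
Zone B: v = q/n = 0.009267/0.42 = 0.02206 m/d → t_B = 235/0.02206 = 10650 d
Total t = 14570 + 10650 = 25220 d
   = 25220 / 365 = 69.1 yr

69.1 years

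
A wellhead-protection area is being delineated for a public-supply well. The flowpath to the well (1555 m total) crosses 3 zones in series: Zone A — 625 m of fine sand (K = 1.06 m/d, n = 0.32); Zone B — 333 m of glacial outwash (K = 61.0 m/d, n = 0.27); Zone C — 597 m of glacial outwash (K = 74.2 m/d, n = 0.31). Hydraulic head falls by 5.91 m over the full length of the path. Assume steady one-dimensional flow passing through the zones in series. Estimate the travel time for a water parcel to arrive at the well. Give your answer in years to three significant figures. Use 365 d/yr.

133 years

Continuity: the same q passes through each zone, so ΔH = q·Σ(L_j/K_j) — the zones act as resistances in series.
Σ(L/K) = 625/1.06 + 333/61.0 + 597/74.2 = 589.6 + 5.459 + 8.046 = 603.1 d
q = ΔH / Σ(L/K) = 5.91 / 603.1 = 0.009799 m/d (same in every zone)
Zone A: v = q/n = 0.009799/0.32 = 0.03062 m/d → t_A = 625/0.03062 = 20410 d
Zone B: v = q/n = 0.009799/0.27 = 0.03629 m/d → t_B = 333/0.03629 = 9175 d
Zone C: v = q/n = 0.009799/0.31 = 0.03161 m/d → t_C = 597/0.03161 = 18890 d
Total t = 20410 + 9175 + 18890 = 48470 d
   = 48470 / 365 = 133 yr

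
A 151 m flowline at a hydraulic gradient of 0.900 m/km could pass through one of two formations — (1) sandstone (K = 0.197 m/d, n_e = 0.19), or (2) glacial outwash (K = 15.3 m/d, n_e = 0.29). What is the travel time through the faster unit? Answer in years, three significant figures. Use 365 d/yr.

8.71 years

Unit 1 (sandstone): v = 0.197×9.0e-4/0.19 = 9.332e-4 m/d, t = 151/9.332e-4 = 161800 d
Unit 2 (glacial outwash): v = 15.3×9.0e-4/0.29 = 0.04748 m/d, t = 151/0.04748 = 3180 d
Faster: 3180 d / 365 = 8.71 yr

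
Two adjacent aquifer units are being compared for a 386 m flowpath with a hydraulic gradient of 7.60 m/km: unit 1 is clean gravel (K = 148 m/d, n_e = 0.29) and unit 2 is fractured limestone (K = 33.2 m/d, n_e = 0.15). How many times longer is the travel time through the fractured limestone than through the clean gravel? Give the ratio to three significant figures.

2.31

Unit 1 (clean gravel): v = 148×0.0076/0.29 = 3.879 m/d, t = 386/3.879 = 99.52 d
Unit 2 (fractured limestone): v = 33.2×0.0076/0.15 = 1.682 m/d, t = 386/1.682 = 229.5 d
t(fractured limestone) / t(clean gravel) = 229.5/99.52 = 2.31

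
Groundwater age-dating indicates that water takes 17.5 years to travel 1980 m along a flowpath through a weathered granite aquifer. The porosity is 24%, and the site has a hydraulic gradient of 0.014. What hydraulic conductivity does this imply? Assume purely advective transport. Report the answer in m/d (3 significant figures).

5.31 m/d

t = 17.5 years = 6388 d
v = L / t = 1980 / 6388 = 0.3100 m/d
K = v · n / i = 0.3100 × 0.24 / 0.014 = 5.31 m/d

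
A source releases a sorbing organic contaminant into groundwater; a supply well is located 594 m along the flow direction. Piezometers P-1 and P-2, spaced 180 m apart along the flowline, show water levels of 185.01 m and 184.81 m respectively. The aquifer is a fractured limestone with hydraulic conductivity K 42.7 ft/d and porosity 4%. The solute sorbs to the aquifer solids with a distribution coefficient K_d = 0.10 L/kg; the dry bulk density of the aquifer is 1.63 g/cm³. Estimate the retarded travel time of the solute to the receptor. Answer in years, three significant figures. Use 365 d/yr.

Hydraulic gradient i = (185.01 − 184.81) / 180 = 0.20 / 180 = 0.001111
K = 42.7 ft/d × 0.3048 = 13.01 m/d
Specific discharge q = 13.01 × 0.001111 = 0.01446 m/d
v_s = q/n_e = 0.01446/0.04 = 0.3615 m/d
Retardation R = 1 + ρ_b·K_d/n = 1 + 1.63×0.10/0.04 = 5.075
Contaminant velocity v_c = v/R = 0.3615/5.075 = 0.07124 m/d
t = L/v_c = 594/0.07124 = 8338 d
   = 8338/365 = 22.8 yr

22.8 years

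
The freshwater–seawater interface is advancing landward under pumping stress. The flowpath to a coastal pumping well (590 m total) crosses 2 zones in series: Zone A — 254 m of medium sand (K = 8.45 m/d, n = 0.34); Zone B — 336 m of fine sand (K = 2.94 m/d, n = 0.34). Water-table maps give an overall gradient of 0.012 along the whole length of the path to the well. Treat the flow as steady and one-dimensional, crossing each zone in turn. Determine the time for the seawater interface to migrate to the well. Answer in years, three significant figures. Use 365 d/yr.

For zones in series the flux q is common to all zones; the equivalent conductivity is the harmonic (thickness-weighted) mean, K_eq = L_total / Σ(L_j/K_j).
Σ(L/K) = 254/8.45 + 336/2.94 = 30.06 + 114.3 = 144.3 d
K_eq = L_total / Σ(L/K) = 590 / 144.3 = 4.087 m/d
q = K_eq · i = 4.087 × 0.012 = 0.04905 m/d (same in every zone)
Zone A: v = q/n = 0.04905/0.34 = 0.1443 m/d → t_A = 254/0.1443 = 1761 d
Zone B: v = q/n = 0.04905/0.34 = 0.1443 m/d → t_B = 336/0.1443 = 2329 d
Total t = 1761 + 2329 = 4090 d
   = 4090 / 365 = 11.2 yr

11.2 years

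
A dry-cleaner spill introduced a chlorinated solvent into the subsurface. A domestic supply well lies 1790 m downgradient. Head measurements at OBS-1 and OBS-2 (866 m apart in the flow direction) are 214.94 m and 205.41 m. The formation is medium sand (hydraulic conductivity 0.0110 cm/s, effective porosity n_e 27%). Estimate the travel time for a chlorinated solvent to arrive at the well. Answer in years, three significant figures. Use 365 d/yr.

Hydraulic gradient i = (214.94 − 205.41) / 866 = 9.53 / 866 = 0.01100
K = 0.0110 cm/s × 864 = 9.504 m/d
Specific discharge q = 9.504 × 0.01100 = 0.1046 m/d
Seepage velocity v = q / n = 0.1046 / 0.27 = 0.3874 m/d
t = L / v = 1790 / 0.3874 = 4621 d
   = 4621 / 365 = 12.7 yr

12.7 years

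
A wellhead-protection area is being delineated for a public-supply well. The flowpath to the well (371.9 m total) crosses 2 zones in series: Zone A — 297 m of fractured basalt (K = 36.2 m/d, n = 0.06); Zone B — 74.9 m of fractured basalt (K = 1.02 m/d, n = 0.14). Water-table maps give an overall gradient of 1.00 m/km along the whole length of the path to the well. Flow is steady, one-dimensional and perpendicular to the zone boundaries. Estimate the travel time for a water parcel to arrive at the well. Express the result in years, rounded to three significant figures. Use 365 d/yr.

Steady 1-D flow in series ⇒ the Darcy flux q is identical in every zone and the zone head losses add (resistances L/K in series).
Σ(L/K) = 297/36.2 + 74.9/1.02 = 8.204 + 73.43 = 81.64 d
K_eq = L_total / Σ(L/K) = 371.9 / 81.64 = 4.556 m/d
q = K_eq · i = 4.556 × 0.0010 = 0.004556 m/d (same in every zone)
Zone A: v = q/n = 0.004556/0.06 = 0.07593 m/d → t_A = 297/0.07593 = 3912 d
Zone B: v = q/n = 0.004556/0.14 = 0.03254 m/d → t_B = 74.9/0.03254 = 2302 d
Total t = 3912 + 2302 = 6213 d
   = 6213 / 365 = 17.0 yr

17.0 years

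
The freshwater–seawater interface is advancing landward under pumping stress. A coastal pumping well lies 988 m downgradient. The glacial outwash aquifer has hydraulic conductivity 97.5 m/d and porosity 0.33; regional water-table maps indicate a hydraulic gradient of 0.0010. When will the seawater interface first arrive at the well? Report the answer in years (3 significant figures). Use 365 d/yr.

Darcy flux q = K·i = 97.5 × 0.0010 = 0.09750 m/d
v_s = q/n_e = 0.09750/0.33 = 0.2955 m/d
t = L / v = 988 / 0.2955 = 3344 d
   = 3344 / 365 = 9.16 yr

9.16 years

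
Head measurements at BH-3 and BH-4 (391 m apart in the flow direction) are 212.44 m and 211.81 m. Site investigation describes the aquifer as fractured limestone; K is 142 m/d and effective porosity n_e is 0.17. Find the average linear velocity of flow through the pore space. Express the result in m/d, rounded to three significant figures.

Hydraulic gradient i = (212.44 − 211.81) / 391 = 0.63 / 391 = 0.001611
Specific discharge q = 142 × 0.001611 = 0.2288 m/d
Average linear velocity = 0.2288 / 0.17 = 1.346 m/d

1.35 m/d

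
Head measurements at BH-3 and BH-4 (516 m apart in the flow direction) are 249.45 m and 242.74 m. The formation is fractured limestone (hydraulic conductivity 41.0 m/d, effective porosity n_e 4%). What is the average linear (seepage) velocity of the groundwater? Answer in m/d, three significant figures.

13.3 m/d

Hydraulic gradient i = (249.45 − 242.74) / 516 = 6.71 / 516 = 0.01300
q = Ki = 41.0 × 0.01300 = 0.5332 m/d
Average linear velocity = 0.5332 / 0.04 = 13.33 m/d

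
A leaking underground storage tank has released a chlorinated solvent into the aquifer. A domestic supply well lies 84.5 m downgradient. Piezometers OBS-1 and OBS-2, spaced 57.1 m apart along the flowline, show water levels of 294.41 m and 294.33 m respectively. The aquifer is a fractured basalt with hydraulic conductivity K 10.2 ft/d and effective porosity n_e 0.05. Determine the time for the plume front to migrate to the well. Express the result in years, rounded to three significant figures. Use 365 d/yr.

Hydraulic gradient i = (294.41 − 294.33) / 57.1 = 0.08 / 57.1 = 0.001401
K = 10.2 ft/d × 0.3048 = 3.109 m/d
Darcy flux q = K·i = 3.109 × 0.001401 = 0.004356 m/d
v_s = q/n_e = 0.004356/0.05 = 0.08712 m/d
t = L / v = 84.5 / 0.08712 = 970.0 d
   = 970.0 / 365 = 2.66 yr

2.66 years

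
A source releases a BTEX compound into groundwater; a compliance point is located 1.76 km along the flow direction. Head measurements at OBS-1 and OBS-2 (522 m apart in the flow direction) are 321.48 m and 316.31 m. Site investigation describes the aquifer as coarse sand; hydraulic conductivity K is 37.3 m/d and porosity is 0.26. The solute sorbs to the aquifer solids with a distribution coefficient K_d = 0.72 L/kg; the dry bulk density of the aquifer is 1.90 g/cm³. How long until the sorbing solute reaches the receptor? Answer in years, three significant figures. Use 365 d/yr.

Hydraulic gradient i = (321.48 − 316.31) / 522 = 5.17 / 522 = 0.009904
q = Ki = 37.3 × 0.009904 = 0.3694 m/d
Seepage velocity v = q / n = 0.3694 / 0.26 = 1.421 m/d
Retardation R = 1 + ρ_b·K_d/n = 1 + 1.90×0.72/0.26 = 6.262
Contaminant velocity v_c = v/R = 1.421/6.262 = 0.2269 m/d
L = 1.76 km = 1760 m
t = L/v_c = 1760/0.2269 = 7756 d
   = 7756/365 = 21.2 yr

21.2 years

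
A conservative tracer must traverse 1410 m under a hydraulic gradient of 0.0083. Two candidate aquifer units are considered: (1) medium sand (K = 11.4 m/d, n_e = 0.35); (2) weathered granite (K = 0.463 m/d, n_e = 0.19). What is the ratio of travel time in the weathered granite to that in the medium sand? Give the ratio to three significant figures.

13.4

Unit 1 (medium sand): v = 11.4×0.0083/0.35 = 0.2703 m/d, t = 1410/0.2703 = 5216 d
Unit 2 (weathered granite): v = 0.463×0.0083/0.19 = 0.02023 m/d, t = 1410/0.02023 = 69710 d
t(weathered granite) / t(medium sand) = 69710/5216 = 13.4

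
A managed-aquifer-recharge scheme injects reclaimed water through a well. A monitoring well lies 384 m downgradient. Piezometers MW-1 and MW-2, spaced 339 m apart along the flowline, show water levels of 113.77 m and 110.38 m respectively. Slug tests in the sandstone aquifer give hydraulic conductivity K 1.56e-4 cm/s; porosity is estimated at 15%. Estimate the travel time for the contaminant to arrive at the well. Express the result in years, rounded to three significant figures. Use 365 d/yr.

Hydraulic gradient i = (113.77 − 110.38) / 339 = 3.39 / 339 = 0.01000
K = 1.56e-4 cm/s × 864 = 0.1348 m/d
Specific discharge q = 0.1348 × 0.01000 = 0.001348 m/d
v_s = q/n_e = 0.001348/0.15 = 0.008986 m/d
t = L / v = 384 / 0.008986 = 42740 d
   = 42740 / 365 = 117 yr

117 years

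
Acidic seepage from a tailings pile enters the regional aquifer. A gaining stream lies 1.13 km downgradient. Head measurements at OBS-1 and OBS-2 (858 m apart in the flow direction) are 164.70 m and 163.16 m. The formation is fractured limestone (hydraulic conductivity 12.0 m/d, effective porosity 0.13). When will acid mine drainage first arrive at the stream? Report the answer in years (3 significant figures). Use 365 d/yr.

18.7 years

Hydraulic gradient i = (164.70 − 163.16) / 858 = 1.54 / 858 = 0.001795
Darcy flux q = K·i = 12.0 × 0.001795 = 0.02154 m/d
Average linear velocity = 0.02154 / 0.13 = 0.1657 m/d
L = 1.13 km = 1130 m
t = L / v = 1130 / 0.1657 = 6820 d
   = 6820 / 365 = 18.7 yr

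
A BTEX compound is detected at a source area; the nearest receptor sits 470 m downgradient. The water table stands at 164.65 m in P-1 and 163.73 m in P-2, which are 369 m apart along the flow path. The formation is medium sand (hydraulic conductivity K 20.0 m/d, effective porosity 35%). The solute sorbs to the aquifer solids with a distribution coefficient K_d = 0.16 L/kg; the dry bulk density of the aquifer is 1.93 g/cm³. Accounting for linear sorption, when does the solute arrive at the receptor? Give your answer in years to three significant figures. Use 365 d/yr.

17.0 years

Hydraulic gradient i = (164.65 − 163.73) / 369 = 0.92 / 369 = 0.002493
Specific discharge q = 20.0 × 0.002493 = 0.04986 m/d
v_s = q/n_e = 0.04986/0.35 = 0.1425 m/d
Retardation R = 1 + ρ_b·K_d/n = 1 + 1.93×0.16/0.35 = 1.882
Contaminant velocity v_c = v/R = 0.1425/1.882 = 0.07569 m/d
t = L/v_c = 470/0.07569 = 6210 d
   = 6210/365 = 17.0 yr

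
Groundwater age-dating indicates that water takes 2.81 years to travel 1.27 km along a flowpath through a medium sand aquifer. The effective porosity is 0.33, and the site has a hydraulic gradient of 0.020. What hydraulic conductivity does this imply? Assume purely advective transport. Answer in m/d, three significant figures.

t = 2.81 years = 1026 d
L = 1.27 km = 1270 m
v = L / t = 1270 / 1026 = 1.238 m/d
K = v · n / i = 1.238 × 0.33 / 0.020 = 20.4 m/d

20.4 m/d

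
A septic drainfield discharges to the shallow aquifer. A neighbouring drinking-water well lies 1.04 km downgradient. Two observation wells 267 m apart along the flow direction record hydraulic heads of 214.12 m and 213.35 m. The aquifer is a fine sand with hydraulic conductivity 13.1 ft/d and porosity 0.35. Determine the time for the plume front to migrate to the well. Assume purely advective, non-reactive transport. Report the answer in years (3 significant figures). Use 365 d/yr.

Hydraulic gradient i = (214.12 − 213.35) / 267 = 0.77 / 267 = 0.002884
K = 13.1 ft/d × 0.3048 = 3.993 m/d
Darcy flux q = K·i = 3.993 × 0.002884 = 0.01152 m/d
Average linear velocity = 0.01152 / 0.35 = 0.03290 m/d
L = 1.04 km = 1040 m
t = L / v = 1040 / 0.03290 = 31610 d
   = 31610 / 365 = 86.6 yr

86.6 years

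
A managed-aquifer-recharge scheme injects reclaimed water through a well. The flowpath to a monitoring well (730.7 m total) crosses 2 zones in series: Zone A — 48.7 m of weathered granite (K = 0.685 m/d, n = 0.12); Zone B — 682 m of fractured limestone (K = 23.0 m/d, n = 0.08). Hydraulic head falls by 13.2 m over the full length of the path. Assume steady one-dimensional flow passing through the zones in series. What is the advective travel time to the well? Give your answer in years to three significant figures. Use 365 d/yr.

1.26 years

Steady 1-D flow in series ⇒ the Darcy flux q is identical in every zone and the zone head losses add (resistances L/K in series).
Σ(L/K) = 48.7/0.685 + 682/23.0 = 71.09 + 29.65 = 100.7 d
q = ΔH / Σ(L/K) = 13.2 / 100.7 = 0.1310 m/d (same in every zone)
Zone A: v = q/n = 0.1310/0.12 = 1.092 m/d → t_A = 48.7/1.092 = 44.60 d
Zone B: v = q/n = 0.1310/0.08 = 1.638 m/d → t_B = 682/1.638 = 416.4 d
Total t = 44.60 + 416.4 = 461.0 d
   = 461.0 / 365 = 1.26 yr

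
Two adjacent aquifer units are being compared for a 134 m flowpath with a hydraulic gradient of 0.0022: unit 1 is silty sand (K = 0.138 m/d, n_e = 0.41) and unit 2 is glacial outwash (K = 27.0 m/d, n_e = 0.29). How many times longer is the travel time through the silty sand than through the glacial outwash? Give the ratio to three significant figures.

Unit 1 (silty sand): v = 0.138×0.0022/0.41 = 7.405e-4 m/d, t = 134/7.405e-4 = 181000 d
Unit 2 (glacial outwash): v = 27.0×0.0022/0.29 = 0.2048 m/d, t = 134/0.2048 = 654.2 d
t(silty sand) / t(glacial outwash) = 181000/654.2 = 277

277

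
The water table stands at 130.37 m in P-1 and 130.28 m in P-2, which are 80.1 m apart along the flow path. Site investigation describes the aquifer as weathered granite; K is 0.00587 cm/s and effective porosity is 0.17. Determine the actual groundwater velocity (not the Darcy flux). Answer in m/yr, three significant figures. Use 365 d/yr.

12.2 m/yr

Hydraulic gradient i = (130.37 − 130.28) / 80.1 = 0.09 / 80.1 = 0.001124
K = 0.00587 cm/s × 864 = 5.072 m/d
Darcy flux q = K·i = 5.072 × 0.001124 = 0.005699 m/d
v = Ki/n = 5.072·0.001124/0.17 = 0.03352 m/d
   = 0.03352 × 365 = 12.2 m/yr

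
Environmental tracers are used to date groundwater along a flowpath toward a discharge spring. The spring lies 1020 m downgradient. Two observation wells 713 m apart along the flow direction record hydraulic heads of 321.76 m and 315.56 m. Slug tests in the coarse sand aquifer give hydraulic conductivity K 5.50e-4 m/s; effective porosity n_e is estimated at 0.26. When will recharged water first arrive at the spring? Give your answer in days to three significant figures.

Hydraulic gradient i = (321.76 − 315.56) / 713 = 6.20 / 713 = 0.008696
K = 5.50e-4 m/s × 86400 s/d = 47.52 m/d
Specific discharge q = 47.52 × 0.008696 = 0.4132 m/d
v_s = q/n_e = 0.4132/0.26 = 1.589 m/d
t = L / v = 1020 / 1.589 = 641.8 d

642 days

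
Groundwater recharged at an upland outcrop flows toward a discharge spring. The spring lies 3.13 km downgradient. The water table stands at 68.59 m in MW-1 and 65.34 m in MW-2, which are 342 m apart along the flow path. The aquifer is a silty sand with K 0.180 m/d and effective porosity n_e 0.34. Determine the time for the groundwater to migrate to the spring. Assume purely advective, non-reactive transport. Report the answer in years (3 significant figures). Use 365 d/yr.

1700 years

Hydraulic gradient i = (68.59 − 65.34) / 342 = 3.25 / 342 = 0.009503
Darcy flux q = K·i = 0.180 × 0.009503 = 0.001711 m/d
v = Ki/n = 0.180·0.009503/0.34 = 0.005031 m/d
L = 3.13 km = 3130 m
t = L / v = 3130 / 0.005031 = 622100 d
   = 622100 / 365 = 1700 yr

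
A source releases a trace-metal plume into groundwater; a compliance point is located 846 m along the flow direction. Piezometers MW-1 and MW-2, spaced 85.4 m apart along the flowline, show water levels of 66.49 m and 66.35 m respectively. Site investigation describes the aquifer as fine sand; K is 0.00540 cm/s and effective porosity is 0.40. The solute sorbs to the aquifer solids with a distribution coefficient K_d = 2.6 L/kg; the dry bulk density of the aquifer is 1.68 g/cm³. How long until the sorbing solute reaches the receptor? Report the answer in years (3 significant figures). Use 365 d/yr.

1440 years

Hydraulic gradient i = (66.49 − 66.35) / 85.4 = 0.14 / 85.4 = 0.001639
K = 0.00540 cm/s × 864 = 4.666 m/d
Darcy flux q = K·i = 4.666 × 0.001639 = 0.007649 m/d
v = Ki/n = 4.666·0.001639/0.40 = 0.01912 m/d
Retardation R = 1 + ρ_b·K_d/n = 1 + 1.68×2.6/0.40 = 11.92
Contaminant velocity v_c = v/R = 0.01912/11.92 = 0.001604 m/d
t = L/v_c = 846/0.001604 = 527400 d
   = 527400/365 = 1440 yr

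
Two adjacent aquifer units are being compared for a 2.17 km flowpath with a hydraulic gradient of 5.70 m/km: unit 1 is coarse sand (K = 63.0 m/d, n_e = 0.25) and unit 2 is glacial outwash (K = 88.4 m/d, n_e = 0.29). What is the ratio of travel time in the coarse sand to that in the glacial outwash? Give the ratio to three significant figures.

Unit 1 (coarse sand): v = 63.0×0.0057/0.25 = 1.436 m/d, t = 2170/1.436 = 1511 d
Unit 2 (glacial outwash): v = 88.4×0.0057/0.29 = 1.738 m/d, t = 2170/1.738 = 1249 d
t(coarse sand) / t(glacial outwash) = 1511/1249 = 1.21

1.21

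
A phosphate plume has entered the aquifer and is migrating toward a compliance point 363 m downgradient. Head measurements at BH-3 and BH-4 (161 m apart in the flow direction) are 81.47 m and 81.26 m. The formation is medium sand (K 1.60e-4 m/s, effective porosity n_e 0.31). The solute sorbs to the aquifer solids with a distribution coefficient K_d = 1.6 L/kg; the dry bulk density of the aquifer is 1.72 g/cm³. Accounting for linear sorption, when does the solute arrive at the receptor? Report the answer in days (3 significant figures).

Hydraulic gradient i = (81.47 − 81.26) / 161 = 0.21 / 161 = 0.001304
K = 1.60e-4 m/s × 86400 s/d = 13.82 m/d
q = Ki = 13.82 × 0.001304 = 0.01803 m/d
v_s = q/n_e = 0.01803/0.31 = 0.05817 m/d
Retardation R = 1 + ρ_b·K_d/n = 1 + 1.72×1.6/0.31 = 9.877
Contaminant velocity v_c = v/R = 0.05817/9.877 = 0.005889 m/d
t = L/v_c = 363/0.005889 = 61640 d

61600 days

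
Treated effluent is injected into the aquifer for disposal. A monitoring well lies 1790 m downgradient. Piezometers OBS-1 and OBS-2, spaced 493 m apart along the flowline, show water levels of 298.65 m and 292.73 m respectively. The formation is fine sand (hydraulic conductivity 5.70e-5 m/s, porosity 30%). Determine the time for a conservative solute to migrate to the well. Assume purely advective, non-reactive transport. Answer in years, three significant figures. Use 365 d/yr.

24.9 years

Hydraulic gradient i = (298.65 − 292.73) / 493 = 5.92 / 493 = 0.01201
K = 5.70e-5 m/s × 86400 s/d = 4.925 m/d
q = Ki = 4.925 × 0.01201 = 0.05914 m/d
Seepage velocity v = q / n = 0.05914 / 0.30 = 0.1971 m/d
t = L / v = 1790 / 0.1971 = 9081 d
   = 9081 / 365 = 24.9 yr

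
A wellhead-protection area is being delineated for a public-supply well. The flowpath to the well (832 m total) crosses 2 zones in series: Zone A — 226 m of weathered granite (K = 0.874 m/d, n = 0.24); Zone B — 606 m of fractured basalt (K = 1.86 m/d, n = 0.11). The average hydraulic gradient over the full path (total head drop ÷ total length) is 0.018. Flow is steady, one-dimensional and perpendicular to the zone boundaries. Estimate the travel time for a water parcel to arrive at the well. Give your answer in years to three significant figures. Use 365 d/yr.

Continuity: the same q passes through each zone, so ΔH = q·Σ(L_j/K_j) — the zones act as resistances in series.
Σ(L/K) = 226/0.874 + 606/1.86 = 258.6 + 325.8 = 584.4 d
K_eq = L_total / Σ(L/K) = 832 / 584.4 = 1.424 m/d
q = K_eq · i = 1.424 × 0.018 = 0.02563 m/d (same in every zone)
Zone A: v = q/n = 0.02563/0.24 = 0.1068 m/d → t_A = 226/0.1068 = 2117 d
Zone B: v = q/n = 0.02563/0.11 = 0.2330 m/d → t_B = 606/0.2330 = 2601 d
Total t = 2117 + 2601 = 4718 d
   = 4718 / 365 = 12.9 yr

12.9 years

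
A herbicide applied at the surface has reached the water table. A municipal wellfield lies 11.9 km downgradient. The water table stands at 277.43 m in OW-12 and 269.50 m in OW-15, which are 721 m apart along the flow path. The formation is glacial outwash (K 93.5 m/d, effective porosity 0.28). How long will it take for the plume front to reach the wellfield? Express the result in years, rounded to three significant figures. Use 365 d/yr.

8.88 years

Hydraulic gradient i = (277.43 − 269.50) / 721 = 7.93 / 721 = 0.01100
q = Ki = 93.5 × 0.01100 = 1.028 m/d
v = Ki/n = 93.5·0.01100/0.28 = 3.673 m/d
L = 11.9 km = 11900 m
t = L / v = 11900 / 3.673 = 3240 d
   = 3240 / 365 = 8.88 yr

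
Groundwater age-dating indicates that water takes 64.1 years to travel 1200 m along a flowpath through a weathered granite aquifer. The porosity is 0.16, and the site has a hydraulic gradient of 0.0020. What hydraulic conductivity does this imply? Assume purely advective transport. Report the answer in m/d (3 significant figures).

t = 64.1 years = 23400 d
v = L / t = 1200 / 23400 = 0.05129 m/d
K = v · n / i = 0.05129 × 0.16 / 0.0020 = 4.10 m/d

4.10 m/d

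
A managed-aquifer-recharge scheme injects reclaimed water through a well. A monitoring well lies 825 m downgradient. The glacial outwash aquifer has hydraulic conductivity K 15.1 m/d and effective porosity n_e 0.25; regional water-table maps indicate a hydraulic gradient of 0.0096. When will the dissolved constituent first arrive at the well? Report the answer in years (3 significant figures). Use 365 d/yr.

3.90 years

q = Ki = 15.1 × 0.0096 = 0.1450 m/d
v_s = q/n_e = 0.1450/0.25 = 0.5798 m/d
t = L / v = 825 / 0.5798 = 1423 d
   = 1423 / 365 = 3.90 yr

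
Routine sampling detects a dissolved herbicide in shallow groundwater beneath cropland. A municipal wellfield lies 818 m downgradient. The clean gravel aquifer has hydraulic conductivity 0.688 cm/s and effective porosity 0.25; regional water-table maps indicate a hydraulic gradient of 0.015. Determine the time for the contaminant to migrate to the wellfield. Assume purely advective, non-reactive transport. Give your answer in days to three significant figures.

22.9 days

K = 0.688 cm/s × 864 = 594.4 m/d
Darcy flux q = K·i = 594.4 × 0.015 = 8.916 m/d
Seepage velocity v = q / n = 8.916 / 0.25 = 35.67 m/d
t = L / v = 818 / 35.67 = 22.94 d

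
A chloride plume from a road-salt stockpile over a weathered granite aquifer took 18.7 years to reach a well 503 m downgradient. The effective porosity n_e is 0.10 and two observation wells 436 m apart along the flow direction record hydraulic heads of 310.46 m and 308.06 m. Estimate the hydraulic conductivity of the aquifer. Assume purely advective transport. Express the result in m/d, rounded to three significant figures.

Hydraulic gradient i = (310.46 − 308.06) / 436 = 2.40 / 436 = 0.005505
t = 18.7 years = 6826 d
v = L / t = 503 / 6826 = 0.07369 m/d
K = v · n / i = 0.07369 × 0.10 / 0.005505 = 1.34 m/d

1.34 m/d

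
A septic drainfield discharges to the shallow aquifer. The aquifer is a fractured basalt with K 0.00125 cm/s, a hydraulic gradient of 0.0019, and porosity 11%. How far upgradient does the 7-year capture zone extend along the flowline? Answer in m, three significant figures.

K = 0.00125 cm/s × 864 = 1.080 m/d
Specific discharge q = 1.080 × 0.0019 = 0.002052 m/d
v = Ki/n = 1.080·0.0019/0.11 = 0.01865 m/d
T = 7 yr × 365 = 2555 d
L = v × T = 0.01865 × 2555 = 47.66 m

47.7 m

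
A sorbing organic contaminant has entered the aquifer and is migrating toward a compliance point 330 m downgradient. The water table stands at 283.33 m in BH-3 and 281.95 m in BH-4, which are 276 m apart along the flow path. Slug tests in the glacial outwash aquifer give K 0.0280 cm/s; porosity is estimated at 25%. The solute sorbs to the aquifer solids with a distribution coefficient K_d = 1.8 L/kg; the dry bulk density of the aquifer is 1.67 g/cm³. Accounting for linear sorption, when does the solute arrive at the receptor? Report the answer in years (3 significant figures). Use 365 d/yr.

Hydraulic gradient i = (283.33 − 281.95) / 276 = 1.38 / 276 = 0.005000
K = 0.0280 cm/s × 864 = 24.19 m/d
Specific discharge q = 24.19 × 0.005000 = 0.1210 m/d
Seepage velocity v = q / n = 0.1210 / 0.25 = 0.4838 m/d
Retardation R = 1 + ρ_b·K_d/n = 1 + 1.67×1.8/0.25 = 13.02
Contaminant velocity v_c = v/R = 0.4838/13.02 = 0.03715 m/d
t = L/v_c = 330/0.03715 = 8883 d
   = 8883/365 = 24.3 yr

24.3 years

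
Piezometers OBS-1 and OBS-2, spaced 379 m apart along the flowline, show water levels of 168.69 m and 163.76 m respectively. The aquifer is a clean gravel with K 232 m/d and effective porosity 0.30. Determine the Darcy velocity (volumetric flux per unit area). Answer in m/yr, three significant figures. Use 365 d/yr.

Hydraulic gradient i = (168.69 − 163.76) / 379 = 4.93 / 379 = 0.01301
Darcy flux q = K·i = 232 × 0.01301 = 3.018 m/d
   = 3.018 × 365 = 1100 m/yr

1100 m/yr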